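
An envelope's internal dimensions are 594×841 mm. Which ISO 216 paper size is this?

A1 (594 × 841 mm)

Aspect ratio 841/594 ≈ 1.416 — close to the ISO √2 ≈ 1.414.
In the A-series (A0 area = 1 m²): A1 = 594 × 841 mm.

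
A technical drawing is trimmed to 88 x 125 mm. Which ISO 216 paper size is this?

B7 (88 × 125 mm)

Aspect ratio 125/88 ≈ 1.420 — close to the ISO √2 ≈ 1.414.
In the B-series (B0 = 1000 × 1414 mm): B7 = 88 × 125 mm.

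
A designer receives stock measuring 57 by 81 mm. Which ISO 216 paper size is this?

Aspect ratio 81/57 ≈ 1.421 — close to the ISO √2 ≈ 1.414.
In the C-series (envelope sizes, between A and B): C8 = 57 × 81 mm.

C8 (57 × 81 mm)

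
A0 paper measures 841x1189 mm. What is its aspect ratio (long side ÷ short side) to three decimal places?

1189 / 841 = 1.414
Matches √2 ≈ 1.414 — the ISO 216 defining ratio.

1.414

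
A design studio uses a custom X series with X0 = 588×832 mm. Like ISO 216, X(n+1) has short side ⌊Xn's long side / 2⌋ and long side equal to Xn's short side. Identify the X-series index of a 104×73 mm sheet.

X0: 588 × 832 mm
X1: 416 × 588 mm
X2: 294 × 416 mm
X3: 208 × 294 mm
X4: 147 × 208 mm
X5: 104 × 147 mm
X6: 73 × 104 mm
X7: 52 × 73 mm
→ matches X6.

X6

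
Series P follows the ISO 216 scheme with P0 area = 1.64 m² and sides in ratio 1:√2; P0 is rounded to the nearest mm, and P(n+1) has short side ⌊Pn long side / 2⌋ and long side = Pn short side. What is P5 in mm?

Let P0's short side be w mm. w · w√2 = 1.64 m² = 1,640,000 mm², so w ≈ 1076.9 mm and w√2 ≈ 1522.9 mm → P0 = 1077 × 1523 mm.
P1: ⌊1523/2⌋ × 1077 = 761 × 1077 mm
P2: ⌊1077/2⌋ × 761 = 538 × 761 mm
P3: ⌊761/2⌋ × 538 = 380 × 538 mm
P4: ⌊538/2⌋ × 380 = 269 × 380 mm
P5: ⌊380/2⌋ × 269 = 190 × 269 mm

190 × 269 mm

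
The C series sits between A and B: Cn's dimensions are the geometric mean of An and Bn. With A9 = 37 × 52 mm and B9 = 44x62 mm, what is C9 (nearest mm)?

40 × 57 mm

Short side: √(37 · 44) = √1628 ≈ 40.3 → 40 mm
Long side: √(52 · 62) = √3224 ≈ 56.8 → 57 mm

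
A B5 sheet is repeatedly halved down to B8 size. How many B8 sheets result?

8

Each ISO step halves the sheet: 1 × B5 → 2 × B6 → 4 × B7 → 8 × B8
From B5 to B8 is 3 halving steps: 2^3 = 8.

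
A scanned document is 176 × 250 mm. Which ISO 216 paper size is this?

B5 (176 × 250 mm)

Aspect ratio 250/176 ≈ 1.420 — close to the ISO √2 ≈ 1.414.
In the B-series (B0 = 1000 × 1414 mm): B5 = 176 × 250 mm.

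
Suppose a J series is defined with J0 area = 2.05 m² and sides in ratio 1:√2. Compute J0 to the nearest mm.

Let the short side be w mm. Then w · w√2 = 2.05 m² = 2,050,000 mm².
w² = 2,050,000/√2, so w ≈ 1204.0 mm; long side = w√2 ≈ 1702.7 mm.

1204 × 1703 mm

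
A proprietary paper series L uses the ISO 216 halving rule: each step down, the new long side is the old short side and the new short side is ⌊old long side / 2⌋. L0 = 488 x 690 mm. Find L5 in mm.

L1: ⌊690/2⌋ × 488 = 345 × 488 mm
L2: ⌊488/2⌋ × 345 = 244 × 345 mm
L3: ⌊345/2⌋ × 244 = 172 × 244 mm
L4: ⌊244/2⌋ × 172 = 122 × 172 mm
L5: ⌊172/2⌋ × 122 = 86 × 122 mm

86 × 122 mm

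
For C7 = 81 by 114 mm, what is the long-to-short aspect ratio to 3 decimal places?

114 / 81 = 1.407
ISO 216 targets √2 ≈ 1.414; the -0.007 deviation is from mm rounding.

1.407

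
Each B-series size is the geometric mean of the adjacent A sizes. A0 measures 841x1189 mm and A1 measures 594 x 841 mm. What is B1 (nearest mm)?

707 × 1000 mm

Short side: √(841 · 594) = √499554 ≈ 706.8 → 707 mm
Long side: √(1189 · 841) = √999949 ≈ 1000.0 → 1000 mm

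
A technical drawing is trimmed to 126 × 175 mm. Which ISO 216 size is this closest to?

B6 (125 × 176 mm)

Aspect ratio 175/126 ≈ 1.389 (ISO target is √2 ≈ 1.414).
In the B-series (B0 = 1000 × 1414 mm): B6 = 125 × 176 mm.
Off by 2 mm total — nearest standard size.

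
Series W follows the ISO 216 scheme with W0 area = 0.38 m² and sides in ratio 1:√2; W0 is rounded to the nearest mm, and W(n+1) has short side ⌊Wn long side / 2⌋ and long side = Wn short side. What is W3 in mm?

183 × 259 mm

Let W0's short side be w mm. w · w√2 = 0.38 m² = 380,000 mm², so w ≈ 518.4 mm and w√2 ≈ 733.1 mm → W0 = 518 × 733 mm.
W1: ⌊733/2⌋ × 518 = 366 × 518 mm
W2: ⌊518/2⌋ × 366 = 259 × 366 mm
W3: ⌊366/2⌋ × 259 = 183 × 259 mm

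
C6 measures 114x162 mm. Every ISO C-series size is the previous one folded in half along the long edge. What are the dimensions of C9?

C7: ⌊162/2⌋ × 114 = 81 × 114 mm
C8: ⌊114/2⌋ × 81 = 57 × 81 mm
C9: ⌊81/2⌋ × 57 = 40 × 57 mm

40 × 57 mm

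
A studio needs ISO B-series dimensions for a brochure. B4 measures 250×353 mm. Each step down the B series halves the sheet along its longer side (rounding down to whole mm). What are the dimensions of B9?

44 × 62 mm

B5: ⌊353/2⌋ × 250 = 176 × 250 mm
B6: ⌊250/2⌋ × 176 = 125 × 176 mm
B7: ⌊176/2⌋ × 125 = 88 × 125 mm
B8: ⌊125/2⌋ × 88 = 62 × 88 mm
B9: ⌊88/2⌋ × 62 = 44 × 62 mm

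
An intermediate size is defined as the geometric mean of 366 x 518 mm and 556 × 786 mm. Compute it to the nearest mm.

Short side: √(366 · 556) = √203496 ≈ 451.1 → 451 mm
Long side: √(518 · 786) = √407148 ≈ 638.1 → 638 mm

451 × 638 mm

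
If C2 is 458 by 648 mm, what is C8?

C3: ⌊648/2⌋ × 458 = 324 × 458 mm
C4: ⌊458/2⌋ × 324 = 229 × 324 mm
C5: ⌊324/2⌋ × 229 = 162 × 229 mm
C6: ⌊229/2⌋ × 162 = 114 × 162 mm
C7: ⌊162/2⌋ × 114 = 81 × 114 mm
C8: ⌊114/2⌋ × 81 = 57 × 81 mm

57 × 81 mm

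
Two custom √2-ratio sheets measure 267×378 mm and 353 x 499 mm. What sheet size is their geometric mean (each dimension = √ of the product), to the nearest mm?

307 × 434 mm

Short side: √(267 · 353) = √94251 ≈ 307.0 → 307 mm
Long side: √(378 · 499) = √188622 ≈ 434.3 → 434 mm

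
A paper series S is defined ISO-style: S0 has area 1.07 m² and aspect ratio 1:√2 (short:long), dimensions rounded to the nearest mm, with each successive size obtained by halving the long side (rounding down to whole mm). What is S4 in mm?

Let S0's short side be w mm. w · w√2 = 1.07 m² = 1,070,000 mm², so w ≈ 869.8 mm and w√2 ≈ 1230.1 mm → S0 = 870 × 1230 mm.
S1: ⌊1230/2⌋ × 870 = 615 × 870 mm
S2: ⌊870/2⌋ × 615 = 435 × 615 mm
S3: ⌊615/2⌋ × 435 = 307 × 435 mm
S4: ⌊435/2⌋ × 307 = 217 × 307 mm

217 × 307 mm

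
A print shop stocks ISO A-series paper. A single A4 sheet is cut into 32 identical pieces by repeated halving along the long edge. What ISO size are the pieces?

A9

32 = 2^5, so 5 halving steps.
A4 → A5 → … → A9 after 5 steps.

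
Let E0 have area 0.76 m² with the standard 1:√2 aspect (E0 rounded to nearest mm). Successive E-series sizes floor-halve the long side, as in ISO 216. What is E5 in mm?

Let E0's short side be w mm. w · w√2 = 0.76 m² = 760,000 mm², so w ≈ 733.1 mm and w√2 ≈ 1036.7 mm → E0 = 733 × 1037 mm.
E1: ⌊1037/2⌋ × 733 = 518 × 733 mm
E2: ⌊733/2⌋ × 518 = 366 × 518 mm
E3: ⌊518/2⌋ × 366 = 259 × 366 mm
E4: ⌊366/2⌋ × 259 = 183 × 259 mm
E5: ⌊259/2⌋ × 183 = 129 × 183 mm

129 × 183 mm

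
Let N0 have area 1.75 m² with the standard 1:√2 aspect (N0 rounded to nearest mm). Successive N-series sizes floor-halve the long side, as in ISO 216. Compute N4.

278 × 393 mm

Let N0's short side be w mm. w · w√2 = 1.75 m² = 1,750,000 mm², so w ≈ 1112.4 mm and w√2 ≈ 1573.2 mm → N0 = 1112 × 1573 mm.
N1: ⌊1573/2⌋ × 1112 = 786 × 1112 mm
N2: ⌊1112/2⌋ × 786 = 556 × 786 mm
N3: ⌊786/2⌋ × 556 = 393 × 556 mm
N4: ⌊556/2⌋ × 393 = 278 × 393 mm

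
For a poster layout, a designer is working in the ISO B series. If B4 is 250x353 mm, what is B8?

62 × 88 mm

B5: ⌊353/2⌋ × 250 = 176 × 250 mm
B6: ⌊250/2⌋ × 176 = 125 × 176 mm
B7: ⌊176/2⌋ × 125 = 88 × 125 mm
B8: ⌊125/2⌋ × 88 = 62 × 88 mm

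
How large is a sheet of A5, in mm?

A0 = 841 × 1189 mm (A0 has area 1 m², aspect 1:√2).
A1: ⌊1189/2⌋ × 841 = 594 × 841 mm
A2: ⌊841/2⌋ × 594 = 420 × 594 mm
A3: ⌊594/2⌋ × 420 = 297 × 420 mm
A4: ⌊420/2⌋ × 297 = 210 × 297 mm
A5: ⌊297/2⌋ × 210 = 148 × 210 mm

148 × 210 mm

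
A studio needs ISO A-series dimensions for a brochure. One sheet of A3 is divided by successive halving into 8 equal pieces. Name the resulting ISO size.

A6

8 = 2^3, so 3 halving steps.
A3 → A4 → … → A6 after 3 steps.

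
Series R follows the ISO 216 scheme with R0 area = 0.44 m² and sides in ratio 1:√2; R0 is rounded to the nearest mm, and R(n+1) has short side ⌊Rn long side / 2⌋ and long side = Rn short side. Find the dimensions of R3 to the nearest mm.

197 × 279 mm

Let R0's short side be w mm. w · w√2 = 0.44 m² = 440,000 mm², so w ≈ 557.8 mm and w√2 ≈ 788.8 mm → R0 = 558 × 789 mm.
R1: ⌊789/2⌋ × 558 = 394 × 558 mm
R2: ⌊558/2⌋ × 394 = 279 × 394 mm
R3: ⌊394/2⌋ × 279 = 197 × 279 mm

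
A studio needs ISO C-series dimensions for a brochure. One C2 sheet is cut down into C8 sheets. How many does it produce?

64

Each ISO step halves the sheet: 1 × C2 → 2 × C3 → 4 × C4 → 8 × C5 → …
From C2 to C8 is 6 halving steps: 2^6 = 64.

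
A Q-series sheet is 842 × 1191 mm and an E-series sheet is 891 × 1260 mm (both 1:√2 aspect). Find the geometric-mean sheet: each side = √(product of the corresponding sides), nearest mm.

Short side: √(842 · 891) = √750222 ≈ 866.2 → 866 mm
Long side: √(1191 · 1260) = √1500660 ≈ 1225.0 → 1225 mm

866 × 1225 mm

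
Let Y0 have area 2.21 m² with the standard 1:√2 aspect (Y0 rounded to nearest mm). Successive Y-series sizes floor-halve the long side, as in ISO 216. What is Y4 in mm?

Let Y0's short side be w mm. w · w√2 = 2.21 m² = 2,210,000 mm², so w ≈ 1250.1 mm and w√2 ≈ 1767.9 mm → Y0 = 1250 × 1768 mm.
Y1: ⌊1768/2⌋ × 1250 = 884 × 1250 mm
Y2: ⌊1250/2⌋ × 884 = 625 × 884 mm
Y3: ⌊884/2⌋ × 625 = 442 × 625 mm
Y4: ⌊625/2⌋ × 442 = 312 × 442 mm

312 × 442 mm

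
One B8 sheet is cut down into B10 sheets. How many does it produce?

B8 = 62 × 88 mm; B10 = 31 × 44 mm.
Each halving step doubles the count; 2 steps from B8 to B10.
2^2 = 4.

4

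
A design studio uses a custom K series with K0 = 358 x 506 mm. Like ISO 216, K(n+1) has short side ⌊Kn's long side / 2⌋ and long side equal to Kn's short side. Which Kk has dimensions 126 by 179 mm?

K0: 358 × 506 mm
K1: 253 × 358 mm
K2: 179 × 253 mm
K3: 126 × 179 mm
K4: 89 × 126 mm
→ matches K3.

K3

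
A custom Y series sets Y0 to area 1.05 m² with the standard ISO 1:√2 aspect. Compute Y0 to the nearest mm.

862 × 1219 mm

Let the short side be w mm. Then w · w√2 = 1.05 m² = 1,050,000 mm².
w² = 1,050,000/√2, so w ≈ 861.7 mm; long side = w√2 ≈ 1218.6 mm.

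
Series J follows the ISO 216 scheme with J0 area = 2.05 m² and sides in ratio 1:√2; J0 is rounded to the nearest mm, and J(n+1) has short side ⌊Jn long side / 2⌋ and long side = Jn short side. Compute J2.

602 × 851 mm

Let J0's short side be w mm. w · w√2 = 2.05 m² = 2,050,000 mm², so w ≈ 1204.0 mm and w√2 ≈ 1702.7 mm → J0 = 1204 × 1703 mm.
J1: ⌊1703/2⌋ × 1204 = 851 × 1204 mm
J2: ⌊1204/2⌋ × 851 = 602 × 851 mm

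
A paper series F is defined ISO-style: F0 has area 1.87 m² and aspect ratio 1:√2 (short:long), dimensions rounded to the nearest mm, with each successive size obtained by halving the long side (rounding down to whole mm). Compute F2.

Let F0's short side be w mm. w · w√2 = 1.87 m² = 1,870,000 mm², so w ≈ 1149.9 mm and w√2 ≈ 1626.2 mm → F0 = 1150 × 1626 mm.
F1: ⌊1626/2⌋ × 1150 = 813 × 1150 mm
F2: ⌊1150/2⌋ × 813 = 575 × 813 mm

575 × 813 mm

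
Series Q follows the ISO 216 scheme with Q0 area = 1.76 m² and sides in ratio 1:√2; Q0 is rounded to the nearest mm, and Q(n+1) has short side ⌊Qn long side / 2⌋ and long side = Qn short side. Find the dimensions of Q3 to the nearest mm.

394 × 558 mm

Let Q0's short side be w mm. w · w√2 = 1.76 m² = 1,760,000 mm², so w ≈ 1115.6 mm and w√2 ≈ 1577.7 mm → Q0 = 1116 × 1578 mm.
Q1: ⌊1578/2⌋ × 1116 = 789 × 1116 mm
Q2: ⌊1116/2⌋ × 789 = 558 × 789 mm
Q3: ⌊789/2⌋ × 558 = 394 × 558 mm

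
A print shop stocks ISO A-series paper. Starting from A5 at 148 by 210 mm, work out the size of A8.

52 × 74 mm

A6: ⌊210/2⌋ × 148 = 105 × 148 mm
A7: ⌊148/2⌋ × 105 = 74 × 105 mm
A8: ⌊105/2⌋ × 74 = 52 × 74 mm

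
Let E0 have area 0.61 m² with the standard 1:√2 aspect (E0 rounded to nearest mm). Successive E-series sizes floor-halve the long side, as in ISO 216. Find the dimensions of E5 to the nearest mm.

116 × 164 mm

Let E0's short side be w mm. w · w√2 = 0.61 m² = 610,000 mm², so w ≈ 656.8 mm and w√2 ≈ 928.8 mm → E0 = 657 × 929 mm.
E1: ⌊929/2⌋ × 657 = 464 × 657 mm
E2: ⌊657/2⌋ × 464 = 328 × 464 mm
E3: ⌊464/2⌋ × 328 = 232 × 328 mm
E4: ⌊328/2⌋ × 232 = 164 × 232 mm
E5: ⌊232/2⌋ × 164 = 116 × 164 mm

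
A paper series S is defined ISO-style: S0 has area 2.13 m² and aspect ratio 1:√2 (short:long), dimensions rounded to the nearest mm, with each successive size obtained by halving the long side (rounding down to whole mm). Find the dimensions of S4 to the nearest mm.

306 × 434 mm

Let S0's short side be w mm. w · w√2 = 2.13 m² = 2,130,000 mm², so w ≈ 1227.2 mm and w√2 ≈ 1735.6 mm → S0 = 1227 × 1736 mm.
S1: ⌊1736/2⌋ × 1227 = 868 × 1227 mm
S2: ⌊1227/2⌋ × 868 = 613 × 868 mm
S3: ⌊868/2⌋ × 613 = 434 × 613 mm
S4: ⌊613/2⌋ × 434 = 306 × 434 mm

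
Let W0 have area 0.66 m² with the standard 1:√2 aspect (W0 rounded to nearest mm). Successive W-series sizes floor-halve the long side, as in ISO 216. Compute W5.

120 × 170 mm

Let W0's short side be w mm. w · w√2 = 0.66 m² = 660,000 mm², so w ≈ 683.1 mm and w√2 ≈ 966.1 mm → W0 = 683 × 966 mm.
W1: ⌊966/2⌋ × 683 = 483 × 683 mm
W2: ⌊683/2⌋ × 483 = 341 × 483 mm
W3: ⌊483/2⌋ × 341 = 241 × 341 mm
W4: ⌊341/2⌋ × 241 = 170 × 241 mm
W5: ⌊241/2⌋ × 170 = 120 × 170 mm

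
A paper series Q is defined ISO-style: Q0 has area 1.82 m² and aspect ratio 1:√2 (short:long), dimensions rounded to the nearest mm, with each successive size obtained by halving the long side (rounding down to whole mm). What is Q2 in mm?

Let Q0's short side be w mm. w · w√2 = 1.82 m² = 1,820,000 mm², so w ≈ 1134.4 mm and w√2 ≈ 1604.3 mm → Q0 = 1134 × 1604 mm.
Q1: ⌊1604/2⌋ × 1134 = 802 × 1134 mm
Q2: ⌊1134/2⌋ × 802 = 567 × 802 mm

567 × 802 mm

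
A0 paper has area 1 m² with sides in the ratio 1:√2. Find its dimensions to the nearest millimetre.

841 × 1189 mm

Let the short side be w mm. Then the long side is w√2 and w · w√2 = 10⁶ mm².
w² = 10⁶/√2, so w = 1000 / 2^(1/4) ≈ 840.9 mm; long side = 1000 · 2^(1/4) ≈ 1189.2 mm.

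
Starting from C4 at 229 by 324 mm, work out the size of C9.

C5: ⌊324/2⌋ × 229 = 162 × 229 mm
C6: ⌊229/2⌋ × 162 = 114 × 162 mm
C7: ⌊162/2⌋ × 114 = 81 × 114 mm
C8: ⌊114/2⌋ × 81 = 57 × 81 mm
C9: ⌊81/2⌋ × 57 = 40 × 57 mm

40 × 57 mm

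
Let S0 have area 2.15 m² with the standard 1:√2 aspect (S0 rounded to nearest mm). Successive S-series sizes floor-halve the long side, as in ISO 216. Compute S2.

Let S0's short side be w mm. w · w√2 = 2.15 m² = 2,150,000 mm², so w ≈ 1233.0 mm and w√2 ≈ 1743.7 mm → S0 = 1233 × 1744 mm.
S1: ⌊1744/2⌋ × 1233 = 872 × 1233 mm
S2: ⌊1233/2⌋ × 872 = 616 × 872 mm

616 × 872 mm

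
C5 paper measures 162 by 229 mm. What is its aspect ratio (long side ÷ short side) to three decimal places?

229 / 162 = 1.414
Matches √2 ≈ 1.414 — the ISO 216 defining ratio.

1.414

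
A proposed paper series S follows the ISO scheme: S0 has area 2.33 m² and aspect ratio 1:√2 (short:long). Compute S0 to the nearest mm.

1284 × 1815 mm

Let the short side be w mm. Then w · w√2 = 2.33 m² = 2,330,000 mm².
w² = 2,330,000/√2, so w ≈ 1283.6 mm; long side = w√2 ≈ 1815.2 mm.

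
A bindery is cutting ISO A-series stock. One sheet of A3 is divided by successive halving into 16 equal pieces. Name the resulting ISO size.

16 = 2^4, so 4 halving steps.
A3 → A4 → … → A7 after 4 steps.

A7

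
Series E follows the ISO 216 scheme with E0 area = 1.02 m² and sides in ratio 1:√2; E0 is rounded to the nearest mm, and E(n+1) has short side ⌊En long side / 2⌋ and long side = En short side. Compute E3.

Let E0's short side be w mm. w · w√2 = 1.02 m² = 1,020,000 mm², so w ≈ 849.3 mm and w√2 ≈ 1201.0 mm → E0 = 849 × 1201 mm.
E1: ⌊1201/2⌋ × 849 = 600 × 849 mm
E2: ⌊849/2⌋ × 600 = 424 × 600 mm
E3: ⌊600/2⌋ × 424 = 300 × 424 mm

300 × 424 mm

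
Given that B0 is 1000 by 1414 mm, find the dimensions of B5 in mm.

176 × 250 mm

B1: ⌊1414/2⌋ × 1000 = 707 × 1000 mm
B2: ⌊1000/2⌋ × 707 = 500 × 707 mm
B3: ⌊707/2⌋ × 500 = 353 × 500 mm
B4: ⌊500/2⌋ × 353 = 250 × 353 mm
B5: ⌊353/2⌋ × 250 = 176 × 250 mm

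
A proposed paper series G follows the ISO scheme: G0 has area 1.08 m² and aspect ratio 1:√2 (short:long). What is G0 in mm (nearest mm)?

Let the short side be w mm. Then w · w√2 = 1.08 m² = 1,080,000 mm².
w² = 1,080,000/√2, so w ≈ 873.9 mm; long side = w√2 ≈ 1235.9 mm.

874 × 1236 mm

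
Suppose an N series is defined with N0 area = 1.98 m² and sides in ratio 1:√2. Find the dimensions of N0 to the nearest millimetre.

Let the short side be w mm. Then w · w√2 = 1.98 m² = 1,980,000 mm².
w² = 1,980,000/√2, so w ≈ 1183.2 mm; long side = w√2 ≈ 1673.4 mm.

1183 × 1673 mm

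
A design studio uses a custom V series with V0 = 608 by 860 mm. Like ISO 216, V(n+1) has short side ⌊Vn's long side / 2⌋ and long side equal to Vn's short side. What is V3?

V1 = 430 × 608 mm (from V0 by 1 halving).
V2: ⌊608/2⌋ × 430 = 304 × 430 mm
V3: ⌊430/2⌋ × 304 = 215 × 304 mm

215 × 304 mm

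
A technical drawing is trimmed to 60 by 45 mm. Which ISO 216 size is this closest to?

Aspect ratio 60/45 ≈ 1.333 (ISO target is √2 ≈ 1.414).
In the B-series (B0 = 1000 × 1414 mm): B9 = 44 × 62 mm.
Off by 3 mm total — nearest standard size.

B9 (44 × 62 mm)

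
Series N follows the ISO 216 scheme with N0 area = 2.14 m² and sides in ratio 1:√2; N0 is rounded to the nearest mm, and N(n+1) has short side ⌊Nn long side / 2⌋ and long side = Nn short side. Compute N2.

615 × 870 mm

Let N0's short side be w mm. w · w√2 = 2.14 m² = 2,140,000 mm², so w ≈ 1230.1 mm and w√2 ≈ 1739.7 mm → N0 = 1230 × 1740 mm.
N1: ⌊1740/2⌋ × 1230 = 870 × 1230 mm
N2: ⌊1230/2⌋ × 870 = 615 × 870 mm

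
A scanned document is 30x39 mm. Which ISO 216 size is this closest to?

Aspect ratio 39/30 ≈ 1.300 (ISO target is √2 ≈ 1.414).
In the C-series (envelope sizes, between A and B): C10 = 28 × 40 mm.
Off by 3 mm total — nearest standard size.

C10 (28 × 40 mm)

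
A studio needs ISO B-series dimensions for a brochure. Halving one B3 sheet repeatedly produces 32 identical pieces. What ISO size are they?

B8

32 = 2^5, so 5 halving steps.
B3 → B4 → … → B8 after 5 steps.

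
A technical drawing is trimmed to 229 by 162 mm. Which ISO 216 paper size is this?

Aspect ratio 229/162 ≈ 1.414 — close to the ISO √2 ≈ 1.414.
In the C-series (envelope sizes, between A and B): C5 = 162 × 229 mm.

C5 (162 × 229 mm)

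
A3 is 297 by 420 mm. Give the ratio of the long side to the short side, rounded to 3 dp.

420 / 297 = 1.414
Matches √2 ≈ 1.414 — the ISO 216 defining ratio.

1.414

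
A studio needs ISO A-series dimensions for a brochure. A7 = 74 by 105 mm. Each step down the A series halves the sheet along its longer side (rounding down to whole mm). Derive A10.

A8: ⌊105/2⌋ × 74 = 52 × 74 mm
A9: ⌊74/2⌋ × 52 = 37 × 52 mm
A10: ⌊52/2⌋ × 37 = 26 × 37 mm

26 × 37 mm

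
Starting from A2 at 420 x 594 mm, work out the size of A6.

A3: ⌊594/2⌋ × 420 = 297 × 420 mm
A4: ⌊420/2⌋ × 297 = 210 × 297 mm
A5: ⌊297/2⌋ × 210 = 148 × 210 mm
A6: ⌊210/2⌋ × 148 = 105 × 148 mm

105 × 148 mm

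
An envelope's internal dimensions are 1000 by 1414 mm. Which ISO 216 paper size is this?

Aspect ratio 1414/1000 ≈ 1.414 — close to the ISO √2 ≈ 1.414.
In the B-series (B0 = 1000 × 1414 mm): B0 = 1000 × 1414 mm.

B0 (1000 × 1414 mm)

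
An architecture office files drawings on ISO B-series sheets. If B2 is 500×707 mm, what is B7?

88 × 125 mm

B3: ⌊707/2⌋ × 500 = 353 × 500 mm
B4: ⌊500/2⌋ × 353 = 250 × 353 mm
B5: ⌊353/2⌋ × 250 = 176 × 250 mm
B6: ⌊250/2⌋ × 176 = 125 × 176 mm
B7: ⌊176/2⌋ × 125 = 88 × 125 mm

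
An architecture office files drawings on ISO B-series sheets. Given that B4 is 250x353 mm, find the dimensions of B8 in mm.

62 × 88 mm

B5: ⌊353/2⌋ × 250 = 176 × 250 mm
B6: ⌊250/2⌋ × 176 = 125 × 176 mm
B7: ⌊176/2⌋ × 125 = 88 × 125 mm
B8: ⌊125/2⌋ × 88 = 62 × 88 mm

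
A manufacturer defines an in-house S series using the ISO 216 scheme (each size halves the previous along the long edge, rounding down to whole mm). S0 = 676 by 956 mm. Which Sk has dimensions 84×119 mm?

S6

S0: 676 × 956 mm
S1: 478 × 676 mm
S2: 338 × 478 mm
S3: 239 × 338 mm
S4: 169 × 239 mm
S5: 119 × 169 mm
S6: 84 × 119 mm
S7: 59 × 84 mm
→ matches S6.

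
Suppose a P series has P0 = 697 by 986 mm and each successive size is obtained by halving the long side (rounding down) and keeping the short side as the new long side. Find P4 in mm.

P1: ⌊986/2⌋ × 697 = 493 × 697 mm
P2: ⌊697/2⌋ × 493 = 348 × 493 mm
P3: ⌊493/2⌋ × 348 = 246 × 348 mm
P4: ⌊348/2⌋ × 246 = 174 × 246 mm

174 × 246 mm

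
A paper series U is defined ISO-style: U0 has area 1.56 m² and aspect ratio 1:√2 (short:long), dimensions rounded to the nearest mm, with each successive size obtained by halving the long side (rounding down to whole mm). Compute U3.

Let U0's short side be w mm. w · w√2 = 1.56 m² = 1,560,000 mm², so w ≈ 1050.3 mm and w√2 ≈ 1485.3 mm → U0 = 1050 × 1485 mm.
U1: ⌊1485/2⌋ × 1050 = 742 × 1050 mm
U2: ⌊1050/2⌋ × 742 = 525 × 742 mm
U3: ⌊742/2⌋ × 525 = 371 × 525 mm

371 × 525 mm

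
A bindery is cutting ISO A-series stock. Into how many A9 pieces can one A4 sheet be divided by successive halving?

A4 = 210 × 297 mm; A9 = 37 × 52 mm.
Each halving step doubles the count; 5 steps from A4 to A9.
2^5 = 32.

32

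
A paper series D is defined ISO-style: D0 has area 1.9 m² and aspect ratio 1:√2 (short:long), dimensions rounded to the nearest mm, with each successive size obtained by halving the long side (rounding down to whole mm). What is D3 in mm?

409 × 579 mm

Let D0's short side be w mm. w · w√2 = 1.9 m² = 1,900,000 mm², so w ≈ 1159.1 mm and w√2 ≈ 1639.2 mm → D0 = 1159 × 1639 mm.
D1: ⌊1639/2⌋ × 1159 = 819 × 1159 mm
D2: ⌊1159/2⌋ × 819 = 579 × 819 mm
D3: ⌊819/2⌋ × 579 = 409 × 579 mm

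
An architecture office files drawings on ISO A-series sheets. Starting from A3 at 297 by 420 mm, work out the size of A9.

37 × 52 mm

A4: ⌊420/2⌋ × 297 = 210 × 297 mm
A5: ⌊297/2⌋ × 210 = 148 × 210 mm
A6: ⌊210/2⌋ × 148 = 105 × 148 mm
A7: ⌊148/2⌋ × 105 = 74 × 105 mm
A8: ⌊105/2⌋ × 74 = 52 × 74 mm
A9: ⌊74/2⌋ × 52 = 37 × 52 mm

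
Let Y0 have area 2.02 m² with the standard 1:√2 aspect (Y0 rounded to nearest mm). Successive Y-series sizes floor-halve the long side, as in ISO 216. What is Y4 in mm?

298 × 422 mm

Let Y0's short side be w mm. w · w√2 = 2.02 m² = 2,020,000 mm², so w ≈ 1195.1 mm and w√2 ≈ 1690.2 mm → Y0 = 1195 × 1690 mm.
Y1: ⌊1690/2⌋ × 1195 = 845 × 1195 mm
Y2: ⌊1195/2⌋ × 845 = 597 × 845 mm
Y3: ⌊845/2⌋ × 597 = 422 × 597 mm
Y4: ⌊597/2⌋ × 422 = 298 × 422 mm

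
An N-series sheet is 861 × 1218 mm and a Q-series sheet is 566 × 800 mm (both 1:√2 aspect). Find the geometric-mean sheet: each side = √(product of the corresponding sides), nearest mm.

Short side: √(861 · 566) = √487326 ≈ 698.1 → 698 mm
Long side: √(1218 · 800) = √974400 ≈ 987.1 → 987 mm

698 × 987 mm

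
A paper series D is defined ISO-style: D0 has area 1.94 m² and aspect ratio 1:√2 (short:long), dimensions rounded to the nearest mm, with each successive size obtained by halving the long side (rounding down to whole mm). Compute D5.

Let D0's short side be w mm. w · w√2 = 1.94 m² = 1,940,000 mm², so w ≈ 1171.2 mm and w√2 ≈ 1656.4 mm → D0 = 1171 × 1656 mm.
D1: ⌊1656/2⌋ × 1171 = 828 × 1171 mm
D2: ⌊1171/2⌋ × 828 = 585 × 828 mm
D3: ⌊828/2⌋ × 585 = 414 × 585 mm
D4: ⌊585/2⌋ × 414 = 292 × 414 mm
D5: ⌊414/2⌋ × 292 = 207 × 292 mm

207 × 292 mm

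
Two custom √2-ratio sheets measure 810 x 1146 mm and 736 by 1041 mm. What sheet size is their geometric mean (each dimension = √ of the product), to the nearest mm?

772 × 1092 mm

Short side: √(810 · 736) = √596160 ≈ 772.1 → 772 mm
Long side: √(1146 · 1041) = √1192986 ≈ 1092.2 → 1092 mm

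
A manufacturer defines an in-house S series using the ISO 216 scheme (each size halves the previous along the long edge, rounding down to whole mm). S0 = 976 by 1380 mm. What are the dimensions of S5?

172 × 244 mm

S1: ⌊1380/2⌋ × 976 = 690 × 976 mm
S2: ⌊976/2⌋ × 690 = 488 × 690 mm
S3: ⌊690/2⌋ × 488 = 345 × 488 mm
S4: ⌊488/2⌋ × 345 = 244 × 345 mm
S5: ⌊345/2⌋ × 244 = 172 × 244 mm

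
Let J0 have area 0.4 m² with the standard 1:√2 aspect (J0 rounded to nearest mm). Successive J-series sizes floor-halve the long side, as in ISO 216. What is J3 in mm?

188 × 266 mm

Let J0's short side be w mm. w · w√2 = 0.4 m² = 400,000 mm², so w ≈ 531.8 mm and w√2 ≈ 752.1 mm → J0 = 532 × 752 mm.
J1: ⌊752/2⌋ × 532 = 376 × 532 mm
J2: ⌊532/2⌋ × 376 = 266 × 376 mm
J3: ⌊376/2⌋ × 266 = 188 × 266 mm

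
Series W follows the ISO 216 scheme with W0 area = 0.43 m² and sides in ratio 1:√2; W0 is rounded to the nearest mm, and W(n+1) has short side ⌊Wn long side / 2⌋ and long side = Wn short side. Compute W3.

195 × 275 mm

Let W0's short side be w mm. w · w√2 = 0.43 m² = 430,000 mm², so w ≈ 551.4 mm and w√2 ≈ 779.8 mm → W0 = 551 × 780 mm.
W1: ⌊780/2⌋ × 551 = 390 × 551 mm
W2: ⌊551/2⌋ × 390 = 275 × 390 mm
W3: ⌊390/2⌋ × 275 = 195 × 275 mm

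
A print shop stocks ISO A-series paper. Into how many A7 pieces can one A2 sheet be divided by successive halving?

Each ISO step halves the sheet: 1 × A2 → 2 × A3 → 4 × A4 → 8 × A5 → …
From A2 to A7 is 5 halving steps: 2^5 = 32.

32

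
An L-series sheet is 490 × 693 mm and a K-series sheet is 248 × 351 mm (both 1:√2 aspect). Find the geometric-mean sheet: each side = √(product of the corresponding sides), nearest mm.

Short side: √(490 · 248) = √121520 ≈ 348.6 → 349 mm
Long side: √(693 · 351) = √243243 ≈ 493.2 → 493 mm

349 × 493 mm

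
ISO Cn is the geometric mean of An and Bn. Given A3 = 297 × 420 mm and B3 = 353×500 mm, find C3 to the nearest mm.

Short side: √(297 · 353) = √104841 ≈ 323.8 → 324 mm
Long side: √(420 · 500) = √210000 ≈ 458.3 → 458 mm

324 × 458 mm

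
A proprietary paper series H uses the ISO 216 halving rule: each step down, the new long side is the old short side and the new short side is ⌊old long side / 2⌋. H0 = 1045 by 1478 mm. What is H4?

H1: ⌊1478/2⌋ × 1045 = 739 × 1045 mm
H2: ⌊1045/2⌋ × 739 = 522 × 739 mm
H3: ⌊739/2⌋ × 522 = 369 × 522 mm
H4: ⌊522/2⌋ × 369 = 261 × 369 mm

261 × 369 mm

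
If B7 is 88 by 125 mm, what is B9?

B8: ⌊125/2⌋ × 88 = 62 × 88 mm
B9: ⌊88/2⌋ × 62 = 44 × 62 mm

44 × 62 mm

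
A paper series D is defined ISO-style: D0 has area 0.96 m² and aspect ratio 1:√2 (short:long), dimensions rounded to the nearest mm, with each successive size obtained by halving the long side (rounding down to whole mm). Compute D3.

Let D0's short side be w mm. w · w√2 = 0.96 m² = 960,000 mm², so w ≈ 823.9 mm and w√2 ≈ 1165.2 mm → D0 = 824 × 1165 mm.
D1: ⌊1165/2⌋ × 824 = 582 × 824 mm
D2: ⌊824/2⌋ × 582 = 412 × 582 mm
D3: ⌊582/2⌋ × 412 = 291 × 412 mm

291 × 412 mm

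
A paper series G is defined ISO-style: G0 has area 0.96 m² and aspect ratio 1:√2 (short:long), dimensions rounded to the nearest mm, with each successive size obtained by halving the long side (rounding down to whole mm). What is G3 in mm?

291 × 412 mm

Let G0's short side be w mm. w · w√2 = 0.96 m² = 960,000 mm², so w ≈ 823.9 mm and w√2 ≈ 1165.2 mm → G0 = 824 × 1165 mm.
G1: ⌊1165/2⌋ × 824 = 582 × 824 mm
G2: ⌊824/2⌋ × 582 = 412 × 582 mm
G3: ⌊582/2⌋ × 412 = 291 × 412 mm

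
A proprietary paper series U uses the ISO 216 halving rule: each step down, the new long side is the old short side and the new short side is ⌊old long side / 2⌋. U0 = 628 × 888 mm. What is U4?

U1: ⌊888/2⌋ × 628 = 444 × 628 mm
U2: ⌊628/2⌋ × 444 = 314 × 444 mm
U3: ⌊444/2⌋ × 314 = 222 × 314 mm
U4: ⌊314/2⌋ × 222 = 157 × 222 mm

157 × 222 mm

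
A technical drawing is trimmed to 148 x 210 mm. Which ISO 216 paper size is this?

Aspect ratio 210/148 ≈ 1.419 — close to the ISO √2 ≈ 1.414.
In the A-series (A0 area = 1 m²): A5 = 148 × 210 mm.

A5 (148 × 210 mm)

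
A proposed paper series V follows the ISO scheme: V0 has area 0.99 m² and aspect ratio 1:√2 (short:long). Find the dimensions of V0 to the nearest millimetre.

837 × 1183 mm

Let the short side be w mm. Then w · w√2 = 0.99 m² = 990,000 mm².
w² = 990,000/√2, so w ≈ 836.7 mm; long side = w√2 ≈ 1183.2 mm.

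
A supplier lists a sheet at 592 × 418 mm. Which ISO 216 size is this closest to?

A2 (420 × 594 mm)

Aspect ratio 592/418 ≈ 1.416 — close to the ISO √2 ≈ 1.414.
In the A-series (A0 area = 1 m²): A2 = 420 × 594 mm.
Off by 4 mm total — nearest standard size.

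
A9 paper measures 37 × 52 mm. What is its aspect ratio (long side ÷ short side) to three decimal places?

1.405

52 / 37 = 1.405
ISO 216 targets √2 ≈ 1.414; the -0.009 deviation is from mm rounding.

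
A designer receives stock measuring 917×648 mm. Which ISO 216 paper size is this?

C1 (648 × 917 mm)

Aspect ratio 917/648 ≈ 1.415 — close to the ISO √2 ≈ 1.414.
In the C-series (envelope sizes, between A and B): C1 = 648 × 917 mm.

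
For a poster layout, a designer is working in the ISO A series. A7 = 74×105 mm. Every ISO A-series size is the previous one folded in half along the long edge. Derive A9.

37 × 52 mm

A8: ⌊105/2⌋ × 74 = 52 × 74 mm
A9: ⌊74/2⌋ × 52 = 37 × 52 mm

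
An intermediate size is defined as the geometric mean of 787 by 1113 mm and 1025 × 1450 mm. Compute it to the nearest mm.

898 × 1270 mm

Short side: √(787 · 1025) = √806675 ≈ 898.2 → 898 mm
Long side: √(1113 · 1450) = √1613850 ≈ 1270.4 → 1270 mm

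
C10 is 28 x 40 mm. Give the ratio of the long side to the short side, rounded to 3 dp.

40 / 28 = 1.429
ISO 216 targets √2 ≈ 1.414; the +0.014 deviation is from mm rounding.

1.429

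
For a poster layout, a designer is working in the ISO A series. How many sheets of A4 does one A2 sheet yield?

Each ISO step halves the sheet: 1 × A2 → 2 × A3 → 4 × A4
From A2 to A4 is 2 halving steps: 2^2 = 4.

4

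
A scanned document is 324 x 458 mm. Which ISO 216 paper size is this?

C3 (324 × 458 mm)

Aspect ratio 458/324 ≈ 1.414 — close to the ISO √2 ≈ 1.414.
In the C-series (envelope sizes, between A and B): C3 = 324 × 458 mm.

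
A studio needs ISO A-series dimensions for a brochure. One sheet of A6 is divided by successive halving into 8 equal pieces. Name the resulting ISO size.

8 = 2^3, so 3 halving steps.
A6 → A7 → … → A9 after 3 steps.

A9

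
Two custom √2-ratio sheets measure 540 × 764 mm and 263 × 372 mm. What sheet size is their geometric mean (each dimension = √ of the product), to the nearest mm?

377 × 533 mm

Short side: √(540 · 263) = √142020 ≈ 376.9 → 377 mm
Long side: √(764 · 372) = √284208 ≈ 533.1 → 533 mm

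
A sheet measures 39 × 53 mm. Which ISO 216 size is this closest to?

Aspect ratio 53/39 ≈ 1.359 (ISO target is √2 ≈ 1.414).
In the A-series (A0 area = 1 m²): A9 = 37 × 52 mm.
Off by 3 mm total — nearest standard size.

A9 (37 × 52 mm)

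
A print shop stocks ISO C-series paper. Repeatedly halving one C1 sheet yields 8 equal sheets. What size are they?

8 = 2^3, so 3 halving steps.
C1 → C2 → … → C4 after 3 steps.

C4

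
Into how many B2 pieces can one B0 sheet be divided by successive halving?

4

Each ISO step halves the sheet: 1 × B0 → 2 × B1 → 4 × B2
From B0 to B2 is 2 halving steps: 2^2 = 4.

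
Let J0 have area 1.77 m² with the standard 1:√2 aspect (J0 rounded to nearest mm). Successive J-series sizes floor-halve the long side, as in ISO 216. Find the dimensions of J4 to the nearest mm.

279 × 395 mm

Let J0's short side be w mm. w · w√2 = 1.77 m² = 1,770,000 mm², so w ≈ 1118.7 mm and w√2 ≈ 1582.1 mm → J0 = 1119 × 1582 mm.
J1: ⌊1582/2⌋ × 1119 = 791 × 1119 mm
J2: ⌊1119/2⌋ × 791 = 559 × 791 mm
J3: ⌊791/2⌋ × 559 = 395 × 559 mm
J4: ⌊559/2⌋ × 395 = 279 × 395 mm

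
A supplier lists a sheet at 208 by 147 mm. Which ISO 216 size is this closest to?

Aspect ratio 208/147 ≈ 1.415 — close to the ISO √2 ≈ 1.414.
In the A-series (A0 area = 1 m²): A5 = 148 × 210 mm.
Off by 3 mm total — nearest standard size.

A5 (148 × 210 mm)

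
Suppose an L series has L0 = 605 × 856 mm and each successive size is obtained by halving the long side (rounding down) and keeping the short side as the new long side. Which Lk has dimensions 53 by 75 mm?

L0: 605 × 856 mm
L1: 428 × 605 mm
L2: 302 × 428 mm
L3: 214 × 302 mm
L4: 151 × 214 mm
L5: 107 × 151 mm
L6: 75 × 107 mm
L7: 53 × 75 mm
L8: 37 × 53 mm
→ matches L7.

L7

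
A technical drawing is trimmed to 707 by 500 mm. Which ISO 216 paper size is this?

B2 (500 × 707 mm)

Aspect ratio 707/500 ≈ 1.414 — close to the ISO √2 ≈ 1.414.
In the B-series (B0 = 1000 × 1414 mm): B2 = 500 × 707 mm.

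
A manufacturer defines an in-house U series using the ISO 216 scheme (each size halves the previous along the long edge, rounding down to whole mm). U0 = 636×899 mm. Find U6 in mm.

79 × 112 mm

U1: ⌊899/2⌋ × 636 = 449 × 636 mm
U2: ⌊636/2⌋ × 449 = 318 × 449 mm
U3: ⌊449/2⌋ × 318 = 224 × 318 mm
U4: ⌊318/2⌋ × 224 = 159 × 224 mm
U5: ⌊224/2⌋ × 159 = 112 × 159 mm
U6: ⌊159/2⌋ × 112 = 79 × 112 mm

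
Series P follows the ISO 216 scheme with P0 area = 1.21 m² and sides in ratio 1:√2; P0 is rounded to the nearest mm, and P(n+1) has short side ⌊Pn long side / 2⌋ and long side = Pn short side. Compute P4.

Let P0's short side be w mm. w · w√2 = 1.21 m² = 1,210,000 mm², so w ≈ 925.0 mm and w√2 ≈ 1308.1 mm → P0 = 925 × 1308 mm.
P1: ⌊1308/2⌋ × 925 = 654 × 925 mm
P2: ⌊925/2⌋ × 654 = 462 × 654 mm
P3: ⌊654/2⌋ × 462 = 327 × 462 mm
P4: ⌊462/2⌋ × 327 = 231 × 327 mm

231 × 327 mm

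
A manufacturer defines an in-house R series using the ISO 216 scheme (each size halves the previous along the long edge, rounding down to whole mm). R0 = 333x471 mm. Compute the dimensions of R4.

83 × 117 mm

R1: ⌊471/2⌋ × 333 = 235 × 333 mm
R2: ⌊333/2⌋ × 235 = 166 × 235 mm
R3: ⌊235/2⌋ × 166 = 117 × 166 mm
R4: ⌊166/2⌋ × 117 = 83 × 117 mm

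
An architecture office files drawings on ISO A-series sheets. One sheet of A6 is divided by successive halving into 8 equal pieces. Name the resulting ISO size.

8 = 2^3, so 3 halving steps.
A6 → A7 → … → A9 after 3 steps.

A9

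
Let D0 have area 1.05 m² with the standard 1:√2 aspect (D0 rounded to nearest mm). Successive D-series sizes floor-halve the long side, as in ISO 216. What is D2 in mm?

431 × 609 mm

Let D0's short side be w mm. w · w√2 = 1.05 m² = 1,050,000 mm², so w ≈ 861.7 mm and w√2 ≈ 1218.6 mm → D0 = 862 × 1219 mm.
D1: ⌊1219/2⌋ × 862 = 609 × 862 mm
D2: ⌊862/2⌋ × 609 = 431 × 609 mm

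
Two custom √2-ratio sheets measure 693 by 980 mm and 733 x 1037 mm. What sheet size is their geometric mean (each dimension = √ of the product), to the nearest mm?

713 × 1008 mm

Short side: √(693 · 733) = √507969 ≈ 712.7 → 713 mm
Long side: √(980 · 1037) = √1016260 ≈ 1008.1 → 1008 mm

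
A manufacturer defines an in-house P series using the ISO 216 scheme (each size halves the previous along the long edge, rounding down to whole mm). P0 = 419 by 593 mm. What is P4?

104 × 148 mm

P1: ⌊593/2⌋ × 419 = 296 × 419 mm
P2: ⌊419/2⌋ × 296 = 209 × 296 mm
P3: ⌊296/2⌋ × 209 = 148 × 209 mm
P4: ⌊209/2⌋ × 148 = 104 × 148 mm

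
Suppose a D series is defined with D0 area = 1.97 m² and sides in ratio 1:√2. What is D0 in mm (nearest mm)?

1180 × 1669 mm

Let the short side be w mm. Then w · w√2 = 1.97 m² = 1,970,000 mm².
w² = 1,970,000/√2, so w ≈ 1180.3 mm; long side = w√2 ≈ 1669.1 mm.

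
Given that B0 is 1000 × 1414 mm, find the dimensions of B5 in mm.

176 × 250 mm

B1: ⌊1414/2⌋ × 1000 = 707 × 1000 mm
B2: ⌊1000/2⌋ × 707 = 500 × 707 mm
B3: ⌊707/2⌋ × 500 = 353 × 500 mm
B4: ⌊500/2⌋ × 353 = 250 × 353 mm
B5: ⌊353/2⌋ × 250 = 176 × 250 mm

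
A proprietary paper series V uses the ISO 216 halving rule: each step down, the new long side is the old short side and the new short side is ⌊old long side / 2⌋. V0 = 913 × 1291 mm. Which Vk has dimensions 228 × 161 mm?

V0: 913 × 1291 mm
V1: 645 × 913 mm
V2: 456 × 645 mm
V3: 322 × 456 mm
V4: 228 × 322 mm
V5: 161 × 228 mm
V6: 114 × 161 mm
→ matches V5.

V5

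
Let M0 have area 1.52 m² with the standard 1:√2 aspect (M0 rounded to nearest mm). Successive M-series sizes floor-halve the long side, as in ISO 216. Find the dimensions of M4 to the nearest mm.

259 × 366 mm

Let M0's short side be w mm. w · w√2 = 1.52 m² = 1,520,000 mm², so w ≈ 1036.7 mm and w√2 ≈ 1466.2 mm → M0 = 1037 × 1466 mm.
M1: ⌊1466/2⌋ × 1037 = 733 × 1037 mm
M2: ⌊1037/2⌋ × 733 = 518 × 733 mm
M3: ⌊733/2⌋ × 518 = 366 × 518 mm
M4: ⌊518/2⌋ × 366 = 259 × 366 mm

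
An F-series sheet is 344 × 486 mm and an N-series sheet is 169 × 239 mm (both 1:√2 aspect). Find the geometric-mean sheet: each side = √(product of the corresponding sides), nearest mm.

Short side: √(344 · 169) = √58136 ≈ 241.1 → 241 mm
Long side: √(486 · 239) = √116154 ≈ 340.8 → 341 mm

241 × 341 mm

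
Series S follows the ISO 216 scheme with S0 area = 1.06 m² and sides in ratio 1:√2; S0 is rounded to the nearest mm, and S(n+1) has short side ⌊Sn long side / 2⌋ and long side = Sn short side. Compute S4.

Let S0's short side be w mm. w · w√2 = 1.06 m² = 1,060,000 mm², so w ≈ 865.8 mm and w√2 ≈ 1224.4 mm → S0 = 866 × 1224 mm.
S1: ⌊1224/2⌋ × 866 = 612 × 866 mm
S2: ⌊866/2⌋ × 612 = 433 × 612 mm
S3: ⌊612/2⌋ × 433 = 306 × 433 mm
S4: ⌊433/2⌋ × 306 = 216 × 306 mm

216 × 306 mm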